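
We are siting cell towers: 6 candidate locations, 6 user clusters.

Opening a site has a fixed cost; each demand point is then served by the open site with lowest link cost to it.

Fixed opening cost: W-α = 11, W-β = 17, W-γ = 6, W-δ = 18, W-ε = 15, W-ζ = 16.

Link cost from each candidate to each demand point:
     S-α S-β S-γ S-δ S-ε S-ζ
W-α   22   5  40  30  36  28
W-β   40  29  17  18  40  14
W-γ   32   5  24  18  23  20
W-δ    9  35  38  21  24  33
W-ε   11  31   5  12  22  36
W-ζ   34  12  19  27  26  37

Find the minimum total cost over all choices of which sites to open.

Open {W-γ, W-ε}: assign each demand point to its cheapest open site.
  S-α→W-ε 11, S-β→W-γ 5, S-γ→W-ε 5, S-δ→W-ε 12, S-ε→W-ε 22, S-ζ→W-γ 20
  link cost 75, fixed 21 → total 96.
Compare {W-α, W-γ, W-ε}: link cost 75 + fixed 32 = 107.
Compare {W-β, W-γ, W-ε}: link cost 69 + fixed 38 = 107.
Compare {W-α, W-ε}: link cost 83 + fixed 26 = 109.
All other subsets cost ≥ 107. Minimum total cost: 96.

96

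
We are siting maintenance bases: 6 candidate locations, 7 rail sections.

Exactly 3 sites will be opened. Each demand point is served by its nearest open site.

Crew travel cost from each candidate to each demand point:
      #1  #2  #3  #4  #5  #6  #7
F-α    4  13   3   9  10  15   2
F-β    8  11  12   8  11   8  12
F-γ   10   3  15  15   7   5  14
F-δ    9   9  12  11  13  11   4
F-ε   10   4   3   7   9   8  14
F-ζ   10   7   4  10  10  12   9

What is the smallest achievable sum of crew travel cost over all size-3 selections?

31

Open {F-α, F-γ, F-ε}.
  #1→F-α 4, #2→F-γ 3, #3→F-α 3, #4→F-ε 7, #5→F-γ 7, #6→F-γ 5, #7→F-α 2  ⇒ total 31.
Compare {F-α, F-β, F-γ}: total 32.
Compare {F-α, F-γ, F-δ}: total 33.
No size-3 selection does better; minimum is 31.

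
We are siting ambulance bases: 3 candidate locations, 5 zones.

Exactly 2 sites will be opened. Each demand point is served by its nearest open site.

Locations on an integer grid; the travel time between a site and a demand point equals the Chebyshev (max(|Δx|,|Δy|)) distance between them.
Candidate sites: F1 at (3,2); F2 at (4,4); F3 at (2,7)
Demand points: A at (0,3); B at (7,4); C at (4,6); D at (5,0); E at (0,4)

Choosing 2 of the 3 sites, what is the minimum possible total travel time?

13

Open {F1, F2}.
  A→F1 3, B→F2 3, C→F2 2, D→F1 2, E→F1 3  ⇒ total 13.
Compare {F1, F3}: total 14.
Compare {F2, F3}: total 16.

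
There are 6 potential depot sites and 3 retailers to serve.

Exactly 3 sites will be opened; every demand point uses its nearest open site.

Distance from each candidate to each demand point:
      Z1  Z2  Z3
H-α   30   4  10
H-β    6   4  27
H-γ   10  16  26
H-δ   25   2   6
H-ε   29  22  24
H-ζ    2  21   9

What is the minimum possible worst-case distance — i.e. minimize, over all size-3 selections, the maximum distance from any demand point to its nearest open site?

6

Open {H-α, H-β, H-δ}.
  Farthest demand point is Z1 at distance 6 (to H-β); all others are ≤ 6.
With {H-α, H-δ, H-ζ} the worst case is 6.
With {H-β, H-γ, H-δ} the worst case is 6.
No size-3 selection achieves below 6.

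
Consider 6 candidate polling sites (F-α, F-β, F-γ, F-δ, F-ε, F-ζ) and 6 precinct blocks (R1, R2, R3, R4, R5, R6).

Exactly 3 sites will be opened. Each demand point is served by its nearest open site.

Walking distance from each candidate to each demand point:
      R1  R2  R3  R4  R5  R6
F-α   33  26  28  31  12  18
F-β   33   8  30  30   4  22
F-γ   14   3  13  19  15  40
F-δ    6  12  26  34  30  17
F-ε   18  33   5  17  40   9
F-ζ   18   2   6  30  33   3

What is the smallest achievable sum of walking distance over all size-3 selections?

48

Open {F-β, F-γ, F-ζ}.
  R1→F-γ 14, R2→F-ζ 2, R3→F-ζ 6, R4→F-γ 19, R5→F-β 4, R6→F-ζ 3  ⇒ total 48.
Compare {F-β, F-δ, F-ε}: total 49.
Compare {F-β, F-ε, F-ζ}: total 49.
No size-3 selection does better; minimum is 48.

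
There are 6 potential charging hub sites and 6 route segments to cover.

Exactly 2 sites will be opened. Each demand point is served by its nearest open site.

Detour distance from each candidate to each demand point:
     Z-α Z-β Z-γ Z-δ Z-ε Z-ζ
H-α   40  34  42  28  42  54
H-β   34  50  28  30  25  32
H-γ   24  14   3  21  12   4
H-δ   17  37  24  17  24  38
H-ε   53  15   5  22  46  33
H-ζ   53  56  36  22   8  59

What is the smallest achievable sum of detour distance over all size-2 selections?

67

Open {H-γ, H-δ}.
  Z-α→H-δ 17, Z-β→H-γ 14, Z-γ→H-γ 3, Z-δ→H-δ 17, Z-ε→H-γ 12, Z-ζ→H-γ 4  ⇒ total 67.
Compare {H-γ, H-ζ}: total 74.
Compare {H-α, H-γ}: total 78.
No size-2 selection does better; minimum is 67.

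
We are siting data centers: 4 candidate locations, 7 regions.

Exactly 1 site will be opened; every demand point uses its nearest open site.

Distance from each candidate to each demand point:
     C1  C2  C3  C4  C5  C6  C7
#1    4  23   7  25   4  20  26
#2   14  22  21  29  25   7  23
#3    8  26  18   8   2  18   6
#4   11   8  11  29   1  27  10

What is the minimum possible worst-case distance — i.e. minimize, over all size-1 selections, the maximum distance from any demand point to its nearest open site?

26

Open {#1}.
  Farthest demand point is C7 at distance 26 (to #1); all others are ≤ 26.
With {#3} the worst case is 26.
With {#2} the worst case is 29.
No size-1 selection achieves below 26.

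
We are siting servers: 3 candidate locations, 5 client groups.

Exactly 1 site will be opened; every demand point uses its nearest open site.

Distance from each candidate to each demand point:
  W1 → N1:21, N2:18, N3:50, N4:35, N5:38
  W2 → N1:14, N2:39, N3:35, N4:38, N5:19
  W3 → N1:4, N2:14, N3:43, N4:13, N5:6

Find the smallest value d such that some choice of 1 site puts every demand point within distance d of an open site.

Open {W2}.
  Farthest demand point is N2 at distance 39 (to W2); all others are ≤ 39.
With {W3} the worst case is 43.
With {W1} the worst case is 50.
No size-1 selection achieves below 39.

39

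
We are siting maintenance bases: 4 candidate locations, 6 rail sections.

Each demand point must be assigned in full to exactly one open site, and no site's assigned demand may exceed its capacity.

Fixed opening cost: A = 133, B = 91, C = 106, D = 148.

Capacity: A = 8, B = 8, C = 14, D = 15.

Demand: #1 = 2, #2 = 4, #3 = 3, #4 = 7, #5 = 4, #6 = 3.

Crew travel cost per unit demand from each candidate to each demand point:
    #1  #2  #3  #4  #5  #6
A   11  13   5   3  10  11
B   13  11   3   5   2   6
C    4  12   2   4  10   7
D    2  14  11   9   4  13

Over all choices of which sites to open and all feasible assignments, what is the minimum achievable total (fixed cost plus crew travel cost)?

385

Open {C, D}; cheapest assignment that respects the capacities:
  C (cap 14, load 13): #3, #4, #6 — cost 3×2 + 7×4 + 3×7 = 55
  D (cap 15, load 10): #1, #2, #5 — cost 2×2 + 4×14 + 4×4 = 76
  Shipping 131, fixed 254 → total 385.
  Any other capacity-feasible assignment to {C, D} ships for at least 131.
Compare {B, D}: its best feasible assignment gives total 427.
Compare {A, B, C}: its best feasible assignment gives total 438.
Every other set of open sites that can feasibly serve all demand totals ≥ 427 even under its best assignment. Minimum: 385.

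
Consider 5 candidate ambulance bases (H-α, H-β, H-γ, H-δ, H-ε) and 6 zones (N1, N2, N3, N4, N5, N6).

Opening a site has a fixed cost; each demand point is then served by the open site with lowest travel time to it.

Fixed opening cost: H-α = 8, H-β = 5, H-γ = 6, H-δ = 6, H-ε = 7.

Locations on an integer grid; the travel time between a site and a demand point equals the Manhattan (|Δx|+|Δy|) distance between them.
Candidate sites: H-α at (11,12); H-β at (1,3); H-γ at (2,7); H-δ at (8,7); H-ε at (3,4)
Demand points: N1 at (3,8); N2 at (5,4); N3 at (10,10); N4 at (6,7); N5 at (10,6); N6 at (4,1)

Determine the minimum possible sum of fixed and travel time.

Open {H-δ, H-ε}: assign each demand point to its cheapest open site.
  N1→H-ε 4, N2→H-ε 2, N3→H-δ 5, N4→H-δ 2, N5→H-δ 3, N6→H-ε 4
  travel time 20, fixed 13 → total 33.
Compare {H-β, H-δ}: travel time 26 + fixed 11 = 37.
Compare {H-γ, H-δ, H-ε}: travel time 18 + fixed 19 = 37.
Compare {H-δ}: travel time 32 + fixed 6 = 38.
All other subsets cost ≥ 37. Minimum total cost: 33.

33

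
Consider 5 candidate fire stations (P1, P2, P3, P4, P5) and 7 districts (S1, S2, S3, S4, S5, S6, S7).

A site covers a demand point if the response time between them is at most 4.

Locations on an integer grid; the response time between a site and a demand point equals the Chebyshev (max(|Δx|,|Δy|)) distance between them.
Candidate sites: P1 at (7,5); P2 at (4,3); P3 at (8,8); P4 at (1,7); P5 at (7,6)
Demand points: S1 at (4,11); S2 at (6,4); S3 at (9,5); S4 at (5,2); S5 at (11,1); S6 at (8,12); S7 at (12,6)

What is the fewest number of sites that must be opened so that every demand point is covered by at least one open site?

2

Coverage sets (demand points within 4 of each site):
  P1: {S2, S3, S4, S5}
  P2: {S2, S4}
  P3: {S1, S2, S3, S6, S7}
  P4: {S1}
  P5: {S2, S3, S4}
No single site covers all 7 demand points.
But {P1, P3} covers everything, so the minimum is 2.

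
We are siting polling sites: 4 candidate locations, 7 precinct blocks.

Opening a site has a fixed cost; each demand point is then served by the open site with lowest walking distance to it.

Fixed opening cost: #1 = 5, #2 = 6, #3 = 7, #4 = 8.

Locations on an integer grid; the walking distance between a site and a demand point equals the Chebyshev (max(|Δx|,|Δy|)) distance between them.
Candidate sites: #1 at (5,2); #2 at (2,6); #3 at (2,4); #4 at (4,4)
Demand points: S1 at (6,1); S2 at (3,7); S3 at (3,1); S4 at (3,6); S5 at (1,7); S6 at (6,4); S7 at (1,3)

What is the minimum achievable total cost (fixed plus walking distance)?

Open {#1, #2}: assign each demand point to its cheapest open site.
  S1→#1 1, S2→#2 1, S3→#1 2, S4→#2 1, S5→#2 1, S6→#1 2, S7→#2 3
  walking distance 11, fixed 11 → total 22.
Compare {#2}: walking distance 20 + fixed 6 = 26.
Compare {#1, #3}: walking distance 14 + fixed 12 = 26.
Compare {#3}: walking distance 20 + fixed 7 = 27.
All other subsets cost ≥ 26. Minimum total cost: 22.

22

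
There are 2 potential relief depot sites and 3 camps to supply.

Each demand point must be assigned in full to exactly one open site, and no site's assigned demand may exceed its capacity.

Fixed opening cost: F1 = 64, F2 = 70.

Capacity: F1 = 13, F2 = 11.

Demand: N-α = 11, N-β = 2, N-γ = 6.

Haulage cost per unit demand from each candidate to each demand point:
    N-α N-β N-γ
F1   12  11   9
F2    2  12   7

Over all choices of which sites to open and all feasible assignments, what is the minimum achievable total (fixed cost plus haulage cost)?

232

Open {F1, F2}; cheapest assignment that respects the capacities:
  F1 (cap 13, load 8): N-β, N-γ — cost 2×11 + 6×9 = 76
  F2 (cap 11, load 11): N-α — cost 11×2 = 22
  Shipping 98, fixed 134 → total 232.
  Any other capacity-feasible assignment to {F1, F2} ships for at least 98.
Total demand is 19 and no other set of sites has combined capacity ≥ 19, so {F1, F2} is the only feasible choice of open sites. Minimum: 232.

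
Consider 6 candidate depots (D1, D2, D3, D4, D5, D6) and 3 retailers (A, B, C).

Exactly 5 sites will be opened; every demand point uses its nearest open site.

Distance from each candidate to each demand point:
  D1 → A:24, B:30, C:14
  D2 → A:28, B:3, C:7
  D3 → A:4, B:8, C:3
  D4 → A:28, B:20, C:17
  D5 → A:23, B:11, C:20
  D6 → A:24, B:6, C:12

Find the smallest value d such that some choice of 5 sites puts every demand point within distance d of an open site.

Open {D1, D2, D3, D4, D5}.
  Farthest demand point is A at distance 4 (to D3); all others are ≤ 4.
With {D1, D2, D3, D4, D6} the worst case is 4.
With {D1, D2, D3, D5, D6} the worst case is 4.
No size-5 selection achieves below 4.

4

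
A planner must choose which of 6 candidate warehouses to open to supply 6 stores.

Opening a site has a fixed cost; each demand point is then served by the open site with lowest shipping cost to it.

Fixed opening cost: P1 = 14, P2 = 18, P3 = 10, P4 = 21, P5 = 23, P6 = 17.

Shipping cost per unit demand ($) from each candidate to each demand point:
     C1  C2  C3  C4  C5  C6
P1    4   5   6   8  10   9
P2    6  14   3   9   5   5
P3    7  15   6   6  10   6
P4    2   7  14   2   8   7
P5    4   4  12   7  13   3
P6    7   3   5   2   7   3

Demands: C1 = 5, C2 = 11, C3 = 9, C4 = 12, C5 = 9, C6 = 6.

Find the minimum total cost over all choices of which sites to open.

Open {P2, P6}: assign each demand point to its cheapest open site.
  C1→P2 5×6=30, C2→P6 11×3=33, C3→P2 9×3=27, C4→P6 12×2=24, C5→P2 9×5=45, C6→P6 6×3=18
  shipping cost 177, fixed 35 → total 212.
Compare {P2, P4, P6}: shipping cost 157 + fixed 56 = 213.
Compare {P1, P2, P6}: shipping cost 167 + fixed 49 = 216.
Compare {P2, P3, P6}: shipping cost 177 + fixed 45 = 222.
All other subsets cost ≥ 213. Minimum total cost: 212.

212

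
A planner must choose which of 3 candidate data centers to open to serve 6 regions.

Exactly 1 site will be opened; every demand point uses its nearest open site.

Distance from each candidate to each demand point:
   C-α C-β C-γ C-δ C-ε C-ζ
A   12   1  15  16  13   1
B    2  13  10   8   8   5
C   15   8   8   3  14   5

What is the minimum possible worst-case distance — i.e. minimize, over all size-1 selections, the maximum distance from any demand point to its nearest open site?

13

Open {B}.
  Farthest demand point is C-β at distance 13 (to B); all others are ≤ 13.
With {C} the worst case is 15.
With {A} the worst case is 16.
No size-1 selection achieves below 13.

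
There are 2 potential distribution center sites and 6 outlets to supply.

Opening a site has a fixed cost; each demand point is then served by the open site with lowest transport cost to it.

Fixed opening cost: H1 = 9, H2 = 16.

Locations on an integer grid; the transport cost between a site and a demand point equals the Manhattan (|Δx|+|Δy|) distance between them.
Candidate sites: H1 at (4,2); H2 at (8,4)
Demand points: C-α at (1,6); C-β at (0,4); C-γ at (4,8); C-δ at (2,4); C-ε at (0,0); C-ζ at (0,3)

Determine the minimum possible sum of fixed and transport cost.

43

Open {H1}: assign each demand point to its cheapest open site.
  C-α→H1 7, C-β→H1 6, C-γ→H1 6, C-δ→H1 4, C-ε→H1 6, C-ζ→H1 5
  transport cost 34, fixed 9 → total 43.
Compare {H1, H2}: transport cost 34 + fixed 25 = 59.
Compare {H2}: transport cost 52 + fixed 16 = 68.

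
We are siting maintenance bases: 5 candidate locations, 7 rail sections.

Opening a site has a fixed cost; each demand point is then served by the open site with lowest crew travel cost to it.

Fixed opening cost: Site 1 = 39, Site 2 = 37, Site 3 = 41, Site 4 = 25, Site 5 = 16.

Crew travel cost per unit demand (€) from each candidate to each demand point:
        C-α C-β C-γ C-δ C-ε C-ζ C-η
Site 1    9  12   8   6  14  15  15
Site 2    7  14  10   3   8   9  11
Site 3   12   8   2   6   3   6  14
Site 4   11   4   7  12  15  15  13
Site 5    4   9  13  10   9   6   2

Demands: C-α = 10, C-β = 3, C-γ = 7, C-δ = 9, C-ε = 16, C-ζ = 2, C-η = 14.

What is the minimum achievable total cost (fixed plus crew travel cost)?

Open {Site 3, Site 5}: assign each demand point to its cheapest open site.
  C-α→Site 5 10×4=40, C-β→Site 3 3×8=24, C-γ→Site 3 7×2=14, C-δ→Site 3 9×6=54, C-ε→Site 3 16×3=48, C-ζ→Site 3 2×6=12, C-η→Site 5 14×2=28
  crew travel cost 220, fixed 57 → total 277.
Compare {Site 2, Site 3, Site 5}: crew travel cost 193 + fixed 94 = 287.
Compare {Site 3, Site 4, Site 5}: crew travel cost 208 + fixed 82 = 290.
Compare {Site 2, Site 3, Site 4, Site 5}: crew travel cost 181 + fixed 119 = 300.
All other subsets cost ≥ 287. Minimum total cost: 277.

277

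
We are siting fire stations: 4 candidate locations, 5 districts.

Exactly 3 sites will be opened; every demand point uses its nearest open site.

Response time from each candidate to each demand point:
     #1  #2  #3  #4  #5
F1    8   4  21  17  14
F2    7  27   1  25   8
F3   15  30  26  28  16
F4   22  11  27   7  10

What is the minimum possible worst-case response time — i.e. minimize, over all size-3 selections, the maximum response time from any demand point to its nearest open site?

Open {F1, F2, F4}.
  Farthest demand point is #5 at response time 8 (to F2); all others are ≤ 8.
With {F2, F3, F4} the worst case is 11.
With {F1, F2, F3} the worst case is 17.
No size-3 selection achieves below 8.

8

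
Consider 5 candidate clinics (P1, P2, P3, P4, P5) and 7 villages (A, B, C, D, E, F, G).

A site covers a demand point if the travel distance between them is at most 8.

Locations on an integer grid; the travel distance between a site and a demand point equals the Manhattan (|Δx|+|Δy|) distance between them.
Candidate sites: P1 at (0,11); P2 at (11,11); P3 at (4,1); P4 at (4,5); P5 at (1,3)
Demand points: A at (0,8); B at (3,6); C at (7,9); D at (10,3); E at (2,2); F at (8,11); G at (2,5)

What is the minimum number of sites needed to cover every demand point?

2

Coverage sets (demand points within 8 of each site):
  P1: {A, B, F, G}
  P2: {C, F}
  P3: {B, D, E, G}
  P4: {A, B, C, D, E, G}
  P5: {A, B, E, G}
No single site covers all 7 demand points.
But {P1, P4} covers everything, so the minimum is 2.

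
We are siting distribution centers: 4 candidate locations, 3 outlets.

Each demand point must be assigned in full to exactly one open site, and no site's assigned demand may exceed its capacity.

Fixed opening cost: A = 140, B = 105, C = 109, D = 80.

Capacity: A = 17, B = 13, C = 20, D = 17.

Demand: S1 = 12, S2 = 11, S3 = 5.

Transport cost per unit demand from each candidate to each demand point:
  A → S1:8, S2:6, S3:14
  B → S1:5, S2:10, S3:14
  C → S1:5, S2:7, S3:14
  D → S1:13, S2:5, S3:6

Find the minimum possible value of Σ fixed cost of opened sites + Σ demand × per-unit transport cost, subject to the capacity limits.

330

Open {B, D}; cheapest assignment that respects the capacities:
  B (cap 13, load 12): S1 — cost 12×5 = 60
  D (cap 17, load 16): S2, S3 — cost 11×5 + 5×6 = 85
  Shipping 145, fixed 185 → total 330.
  Any other capacity-feasible assignment to {B, D} ships for at least 145.
Compare {C, D}: its best feasible assignment gives total 334.
Compare {A, D}: its best feasible assignment gives total 401.
Every other set of open sites that can feasibly serve all demand totals ≥ 334 even under its best assignment. Minimum: 330.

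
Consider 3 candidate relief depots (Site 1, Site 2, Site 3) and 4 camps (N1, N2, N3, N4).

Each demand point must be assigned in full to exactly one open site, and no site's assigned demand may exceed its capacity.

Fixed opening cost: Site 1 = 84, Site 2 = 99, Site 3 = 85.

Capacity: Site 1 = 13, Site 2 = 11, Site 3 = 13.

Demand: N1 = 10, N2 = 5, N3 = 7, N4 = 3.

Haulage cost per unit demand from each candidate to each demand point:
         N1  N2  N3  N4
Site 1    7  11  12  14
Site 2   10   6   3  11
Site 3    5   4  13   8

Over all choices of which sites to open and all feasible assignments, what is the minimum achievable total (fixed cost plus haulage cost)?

Open {Site 1, Site 3}; cheapest assignment that respects the capacities:
  Site 1 (cap 13, load 12): N2, N3 — cost 5×11 + 7×12 = 139
  Site 3 (cap 13, load 13): N1, N4 — cost 10×5 + 3×8 = 74
  Shipping 213, fixed 169 → total 382.
  Any other capacity-feasible assignment to {Site 1, Site 3} ships for at least 213.
Compare {Site 1, Site 2, Site 3}: its best feasible assignment gives total 403.
Every other set of open sites that can feasibly serve all demand totals ≥ 403 even under its best assignment. Minimum: 382.

382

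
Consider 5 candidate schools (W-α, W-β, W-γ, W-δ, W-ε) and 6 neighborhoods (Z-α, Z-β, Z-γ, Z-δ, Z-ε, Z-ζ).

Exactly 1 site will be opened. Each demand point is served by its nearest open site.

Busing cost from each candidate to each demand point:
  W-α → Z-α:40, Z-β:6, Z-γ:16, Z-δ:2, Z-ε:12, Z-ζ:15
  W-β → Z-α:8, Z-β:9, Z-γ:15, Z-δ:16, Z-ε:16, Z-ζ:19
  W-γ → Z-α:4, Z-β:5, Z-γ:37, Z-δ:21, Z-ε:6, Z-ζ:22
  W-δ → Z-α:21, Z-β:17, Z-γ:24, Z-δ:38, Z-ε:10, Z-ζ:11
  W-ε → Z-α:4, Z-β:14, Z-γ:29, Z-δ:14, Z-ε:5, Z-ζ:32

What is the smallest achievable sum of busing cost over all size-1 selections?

83

Open {W-β}.
  Z-α→W-β 8, Z-β→W-β 9, Z-γ→W-β 15, Z-δ→W-β 16, Z-ε→W-β 16, Z-ζ→W-β 19  ⇒ total 83.
Compare {W-α}: total 91.
Compare {W-γ}: total 95.
No size-1 selection does better; minimum is 83.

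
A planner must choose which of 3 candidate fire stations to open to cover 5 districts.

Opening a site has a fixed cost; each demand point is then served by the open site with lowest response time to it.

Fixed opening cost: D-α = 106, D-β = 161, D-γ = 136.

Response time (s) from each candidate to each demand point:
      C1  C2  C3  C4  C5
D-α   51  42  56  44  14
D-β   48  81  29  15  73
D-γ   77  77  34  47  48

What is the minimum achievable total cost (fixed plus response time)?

Open {D-α}: assign each demand point to its cheapest open site.
  C1→D-α 51, C2→D-α 42, C3→D-α 56, C4→D-α 44, C5→D-α 14
  response time 207, fixed 106 → total 313.
Compare {D-β}: response time 246 + fixed 161 = 407.
Compare {D-α, D-β}: response time 148 + fixed 267 = 415.
Compare {D-γ}: response time 283 + fixed 136 = 419.
All other subsets cost ≥ 407. Minimum total cost: 313.

313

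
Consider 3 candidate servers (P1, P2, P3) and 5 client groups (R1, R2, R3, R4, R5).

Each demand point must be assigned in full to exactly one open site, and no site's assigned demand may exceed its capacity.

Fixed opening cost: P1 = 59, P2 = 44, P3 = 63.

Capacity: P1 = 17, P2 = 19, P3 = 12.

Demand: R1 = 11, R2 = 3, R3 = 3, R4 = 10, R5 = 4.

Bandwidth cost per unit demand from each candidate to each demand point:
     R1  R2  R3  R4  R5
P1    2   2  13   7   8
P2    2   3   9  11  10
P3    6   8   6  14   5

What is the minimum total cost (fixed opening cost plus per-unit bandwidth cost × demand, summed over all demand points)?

Open {P1, P2}; cheapest assignment that respects the capacities:
  P1 (cap 17, load 17): R2, R4, R5 — cost 3×2 + 10×7 + 4×8 = 108
  P2 (cap 19, load 14): R1, R3 — cost 11×2 + 3×9 = 49
  Shipping 157, fixed 103 → total 260.
  Any other capacity-feasible assignment to {P1, P2} ships for at least 157.
Compare {P1, P2, P3}: its best feasible assignment gives total 302.
Every other set of open sites that can feasibly serve all demand totals ≥ 302 even under its best assignment. Minimum: 260.

260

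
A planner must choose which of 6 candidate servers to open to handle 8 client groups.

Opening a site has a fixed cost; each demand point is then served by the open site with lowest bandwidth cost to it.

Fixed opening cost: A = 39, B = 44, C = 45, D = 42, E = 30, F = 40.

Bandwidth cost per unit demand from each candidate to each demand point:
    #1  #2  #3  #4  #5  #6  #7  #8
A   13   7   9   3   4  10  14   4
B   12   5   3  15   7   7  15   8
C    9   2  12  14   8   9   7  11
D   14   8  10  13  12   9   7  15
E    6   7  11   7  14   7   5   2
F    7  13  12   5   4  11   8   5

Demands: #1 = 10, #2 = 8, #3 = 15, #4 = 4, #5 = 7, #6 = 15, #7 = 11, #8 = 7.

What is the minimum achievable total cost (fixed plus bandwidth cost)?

470

Open {B, E}: assign each demand point to its cheapest open site.
  #1→E 10×6=60, #2→B 8×5=40, #3→B 15×3=45, #4→E 4×7=28, #5→B 7×7=49, #6→B 15×7=105, #7→E 11×5=55, #8→E 7×2=14
  bandwidth cost 396, fixed 74 → total 470.
Compare {A, B, E}: bandwidth cost 359 + fixed 113 = 472.
Compare {B, E, F}: bandwidth cost 367 + fixed 114 = 481.
Compare {B, C, E}: bandwidth cost 372 + fixed 119 = 491.
All other subsets cost ≥ 472. Minimum total cost: 470.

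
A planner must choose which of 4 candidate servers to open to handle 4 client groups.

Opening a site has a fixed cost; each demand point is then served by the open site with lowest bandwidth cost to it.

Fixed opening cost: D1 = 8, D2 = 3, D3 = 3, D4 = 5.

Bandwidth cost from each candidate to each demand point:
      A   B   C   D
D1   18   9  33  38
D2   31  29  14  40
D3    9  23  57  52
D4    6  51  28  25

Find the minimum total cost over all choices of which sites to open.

Open {D1, D2, D4}: assign each demand point to its cheapest open site.
  A→D4 6, B→D1 9, C→D2 14, D→D4 25
  bandwidth cost 54, fixed 16 → total 70.
Compare {D1, D2, D3, D4}: bandwidth cost 54 + fixed 19 = 73.
Compare {D2, D3, D4}: bandwidth cost 68 + fixed 11 = 79.
Compare {D1, D4}: bandwidth cost 68 + fixed 13 = 81.
All other subsets cost ≥ 73. Minimum total cost: 70.

70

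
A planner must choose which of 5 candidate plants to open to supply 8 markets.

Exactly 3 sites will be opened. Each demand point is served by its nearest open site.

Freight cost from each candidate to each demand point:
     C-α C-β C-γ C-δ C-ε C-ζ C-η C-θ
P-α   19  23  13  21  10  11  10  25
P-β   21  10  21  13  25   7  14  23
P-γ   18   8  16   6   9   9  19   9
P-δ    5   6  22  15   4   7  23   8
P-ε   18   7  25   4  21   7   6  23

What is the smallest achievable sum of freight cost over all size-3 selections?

53

Open {P-α, P-δ, P-ε}.
  C-α→P-δ 5, C-β→P-δ 6, C-γ→P-α 13, C-δ→P-ε 4, C-ε→P-δ 4, C-ζ→P-δ 7, C-η→P-ε 6, C-θ→P-δ 8  ⇒ total 53.
Compare {P-γ, P-δ, P-ε}: total 56.
Compare {P-α, P-γ, P-δ}: total 59.
No size-3 selection does better; minimum is 53.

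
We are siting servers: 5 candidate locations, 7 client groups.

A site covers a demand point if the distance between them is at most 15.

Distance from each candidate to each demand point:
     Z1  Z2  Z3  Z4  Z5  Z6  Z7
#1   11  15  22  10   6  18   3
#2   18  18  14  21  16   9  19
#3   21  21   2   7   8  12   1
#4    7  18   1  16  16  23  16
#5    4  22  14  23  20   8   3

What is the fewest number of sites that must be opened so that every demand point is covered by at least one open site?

2

Coverage sets (demand points within 15 of each site):
  #1: {Z1, Z2, Z4, Z5, Z7}
  #2: {Z3, Z6}
  #3: {Z3, Z4, Z5, Z6, Z7}
  #4: {Z1, Z3}
  #5: {Z1, Z3, Z6, Z7}
No single site covers all 7 demand points.
But {#1, #2} covers everything, so the minimum is 2.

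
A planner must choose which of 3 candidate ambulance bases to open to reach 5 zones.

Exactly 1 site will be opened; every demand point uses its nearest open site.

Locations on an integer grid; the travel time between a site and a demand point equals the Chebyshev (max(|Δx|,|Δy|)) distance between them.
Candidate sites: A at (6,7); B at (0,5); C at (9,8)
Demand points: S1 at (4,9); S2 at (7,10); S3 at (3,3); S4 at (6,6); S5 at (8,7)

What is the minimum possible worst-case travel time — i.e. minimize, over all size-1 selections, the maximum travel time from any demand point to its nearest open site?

Open {A}.
  Farthest demand point is S3 at travel time 4 (to A); all others are ≤ 4.
With {C} the worst case is 6.
With {B} the worst case is 8.
No size-1 selection achieves below 4.

4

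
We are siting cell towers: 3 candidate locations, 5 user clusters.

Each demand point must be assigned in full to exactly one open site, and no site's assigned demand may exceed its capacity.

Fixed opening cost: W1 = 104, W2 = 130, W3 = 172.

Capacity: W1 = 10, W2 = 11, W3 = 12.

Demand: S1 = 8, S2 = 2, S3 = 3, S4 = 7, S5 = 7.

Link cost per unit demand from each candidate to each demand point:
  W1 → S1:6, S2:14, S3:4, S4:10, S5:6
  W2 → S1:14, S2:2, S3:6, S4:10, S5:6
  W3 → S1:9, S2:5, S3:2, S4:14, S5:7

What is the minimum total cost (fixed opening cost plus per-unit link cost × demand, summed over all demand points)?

Open {W1, W2, W3}; cheapest assignment that respects the capacities:
  W1 (cap 10, load 8): S1 — cost 8×6 = 48
  W2 (cap 11, load 9): S2, S4 — cost 2×2 + 7×10 = 74
  W3 (cap 12, load 10): S3, S5 — cost 3×2 + 7×7 = 55
  Shipping 177, fixed 406 → total 583.
  Any other capacity-feasible assignment to {W1, W2, W3} ships for at least 177.
Total demand is 27 and no other set of sites has combined capacity ≥ 27, so {W1, W2, W3} is the only feasible choice of open sites. Minimum: 583.

583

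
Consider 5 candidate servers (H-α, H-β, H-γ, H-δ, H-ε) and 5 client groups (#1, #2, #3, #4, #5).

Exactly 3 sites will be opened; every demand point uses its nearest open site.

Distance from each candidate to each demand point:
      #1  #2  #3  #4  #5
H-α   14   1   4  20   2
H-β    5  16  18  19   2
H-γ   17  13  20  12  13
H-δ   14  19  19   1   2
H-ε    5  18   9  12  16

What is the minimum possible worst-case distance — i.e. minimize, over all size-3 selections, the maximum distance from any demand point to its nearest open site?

5

Open {H-α, H-β, H-δ}.
  Farthest demand point is #1 at distance 5 (to H-β); all others are ≤ 5.
With {H-α, H-δ, H-ε} the worst case is 5.
With {H-α, H-β, H-γ} the worst case is 12.
No size-3 selection achieves below 5.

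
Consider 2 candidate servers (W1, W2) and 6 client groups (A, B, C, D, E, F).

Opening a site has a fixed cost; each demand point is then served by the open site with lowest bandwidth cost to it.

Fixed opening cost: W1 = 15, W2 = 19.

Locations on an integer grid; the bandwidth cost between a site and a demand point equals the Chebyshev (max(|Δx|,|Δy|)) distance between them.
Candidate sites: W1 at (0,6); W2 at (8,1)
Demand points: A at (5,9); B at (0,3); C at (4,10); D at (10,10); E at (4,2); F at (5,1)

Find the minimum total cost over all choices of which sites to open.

46

Open {W1}: assign each demand point to its cheapest open site.
  A→W1 5, B→W1 3, C→W1 4, D→W1 10, E→W1 4, F→W1 5
  bandwidth cost 31, fixed 15 → total 46.
Compare {W2}: bandwidth cost 41 + fixed 19 = 60.
Compare {W1, W2}: bandwidth cost 28 + fixed 34 = 62.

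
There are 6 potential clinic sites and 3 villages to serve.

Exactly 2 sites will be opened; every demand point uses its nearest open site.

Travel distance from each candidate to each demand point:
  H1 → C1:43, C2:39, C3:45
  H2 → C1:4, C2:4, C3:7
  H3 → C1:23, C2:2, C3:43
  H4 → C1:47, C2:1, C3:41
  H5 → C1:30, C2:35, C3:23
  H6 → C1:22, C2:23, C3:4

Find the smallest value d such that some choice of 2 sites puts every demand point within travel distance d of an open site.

Open {H2, H6}.
  Farthest demand point is C1 at travel distance 4 (to H2); all others are ≤ 4.
With {H1, H2} the worst case is 7.
With {H2, H3} the worst case is 7.
No size-2 selection achieves below 4.

4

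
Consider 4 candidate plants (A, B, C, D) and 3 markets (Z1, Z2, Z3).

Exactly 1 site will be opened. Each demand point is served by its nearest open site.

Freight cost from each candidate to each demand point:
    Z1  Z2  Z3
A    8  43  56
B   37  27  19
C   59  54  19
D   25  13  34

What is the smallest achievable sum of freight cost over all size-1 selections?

Open {D}.
  Z1→D 25, Z2→D 13, Z3→D 34  ⇒ total 72.
Compare {B}: total 83.
Compare {A}: total 107.
No size-1 selection does better; minimum is 72.

72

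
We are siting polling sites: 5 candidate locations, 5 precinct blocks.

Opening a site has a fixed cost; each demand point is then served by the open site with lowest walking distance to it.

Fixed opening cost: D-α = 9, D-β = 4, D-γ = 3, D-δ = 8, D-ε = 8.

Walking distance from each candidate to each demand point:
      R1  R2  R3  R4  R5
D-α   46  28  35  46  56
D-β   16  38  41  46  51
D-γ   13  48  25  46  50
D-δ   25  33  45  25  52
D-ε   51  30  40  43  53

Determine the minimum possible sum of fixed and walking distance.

157

Open {D-γ, D-δ}: assign each demand point to its cheapest open site.
  R1→D-γ 13, R2→D-δ 33, R3→D-γ 25, R4→D-δ 25, R5→D-γ 50
  walking distance 146, fixed 11 → total 157.
Compare {D-α, D-γ, D-δ}: walking distance 141 + fixed 20 = 161.
Compare {D-β, D-γ, D-δ}: walking distance 146 + fixed 15 = 161.
Compare {D-γ, D-δ, D-ε}: walking distance 143 + fixed 19 = 162.
All other subsets cost ≥ 161. Minimum total cost: 157.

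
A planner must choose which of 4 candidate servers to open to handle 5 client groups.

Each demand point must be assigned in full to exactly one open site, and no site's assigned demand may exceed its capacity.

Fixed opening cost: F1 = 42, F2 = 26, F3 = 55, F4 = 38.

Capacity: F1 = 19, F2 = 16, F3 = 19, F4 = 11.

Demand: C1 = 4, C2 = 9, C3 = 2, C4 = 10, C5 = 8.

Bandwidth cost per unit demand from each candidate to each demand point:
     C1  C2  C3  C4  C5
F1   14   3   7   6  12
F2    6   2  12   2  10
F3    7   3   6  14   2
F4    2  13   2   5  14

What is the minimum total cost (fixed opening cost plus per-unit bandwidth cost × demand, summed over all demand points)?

Open {F2, F3}; cheapest assignment that respects the capacities:
  F2 (cap 16, load 14): C1, C4 — cost 4×6 + 10×2 = 44
  F3 (cap 19, load 19): C2, C3, C5 — cost 9×3 + 2×6 + 8×2 = 55
  Shipping 99, fixed 81 → total 180.
  Any other capacity-feasible assignment to {F2, F3} ships for at least 99.
Compare {F2, F3, F4}: its best feasible assignment gives total 194.
Compare {F1, F2, F3}: its best feasible assignment gives total 222.
Every other set of open sites that can feasibly serve all demand totals ≥ 194 even under its best assignment. Minimum: 180.

180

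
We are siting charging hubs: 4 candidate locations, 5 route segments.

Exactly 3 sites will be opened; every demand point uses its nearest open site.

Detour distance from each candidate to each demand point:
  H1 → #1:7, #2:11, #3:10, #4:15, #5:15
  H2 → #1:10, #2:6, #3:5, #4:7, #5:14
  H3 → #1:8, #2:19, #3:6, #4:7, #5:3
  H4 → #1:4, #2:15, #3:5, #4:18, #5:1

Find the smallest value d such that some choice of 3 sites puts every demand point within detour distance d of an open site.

7

Open {H1, H2, H3}.
  Farthest demand point is #1 at detour distance 7 (to H1); all others are ≤ 7.
With {H1, H2, H4} the worst case is 7.
With {H2, H3, H4} the worst case is 7.
No size-3 selection achieves below 7.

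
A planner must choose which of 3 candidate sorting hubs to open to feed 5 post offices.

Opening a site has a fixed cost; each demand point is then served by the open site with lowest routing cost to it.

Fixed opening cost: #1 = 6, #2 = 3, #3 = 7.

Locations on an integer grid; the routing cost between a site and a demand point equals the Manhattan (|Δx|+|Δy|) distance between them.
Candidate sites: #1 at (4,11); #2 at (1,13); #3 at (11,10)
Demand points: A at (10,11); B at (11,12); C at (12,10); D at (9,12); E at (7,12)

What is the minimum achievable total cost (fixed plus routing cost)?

22

Open {#3}: assign each demand point to its cheapest open site.
  A→#3 2, B→#3 2, C→#3 1, D→#3 4, E→#3 6
  routing cost 15, fixed 7 → total 22.
Compare {#2, #3}: routing cost 15 + fixed 10 = 25.
Compare {#1, #3}: routing cost 13 + fixed 13 = 26.
Compare {#1, #2, #3}: routing cost 13 + fixed 16 = 29.
All other subsets cost ≥ 25. Minimum total cost: 22.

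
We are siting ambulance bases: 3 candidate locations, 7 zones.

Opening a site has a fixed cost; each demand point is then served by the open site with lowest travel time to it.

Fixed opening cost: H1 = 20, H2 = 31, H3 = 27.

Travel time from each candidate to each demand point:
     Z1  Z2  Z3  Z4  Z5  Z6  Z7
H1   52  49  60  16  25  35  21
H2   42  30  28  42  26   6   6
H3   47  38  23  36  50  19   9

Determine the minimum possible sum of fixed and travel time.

Open {H1, H2}: assign each demand point to its cheapest open site.
  Z1→H2 42, Z2→H2 30, Z3→H2 28, Z4→H1 16, Z5→H1 25, Z6→H2 6, Z7→H2 6
  travel time 153, fixed 51 → total 204.
Compare {H2}: travel time 180 + fixed 31 = 211.
Compare {H1, H3}: travel time 177 + fixed 47 = 224.
Compare {H1, H2, H3}: travel time 148 + fixed 78 = 226.
All other subsets cost ≥ 211. Minimum total cost: 204.

204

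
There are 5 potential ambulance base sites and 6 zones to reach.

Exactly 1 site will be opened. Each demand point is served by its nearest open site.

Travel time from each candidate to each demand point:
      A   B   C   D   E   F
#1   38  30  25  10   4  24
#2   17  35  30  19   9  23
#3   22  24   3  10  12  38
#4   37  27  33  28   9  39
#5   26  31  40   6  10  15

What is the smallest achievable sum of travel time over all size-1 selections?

109

Open {#3}.
  A→#3 22, B→#3 24, C→#3 3, D→#3 10, E→#3 12, F→#3 38  ⇒ total 109.
Compare {#5}: total 128.
Compare {#1}: total 131.
No size-1 selection does better; minimum is 109.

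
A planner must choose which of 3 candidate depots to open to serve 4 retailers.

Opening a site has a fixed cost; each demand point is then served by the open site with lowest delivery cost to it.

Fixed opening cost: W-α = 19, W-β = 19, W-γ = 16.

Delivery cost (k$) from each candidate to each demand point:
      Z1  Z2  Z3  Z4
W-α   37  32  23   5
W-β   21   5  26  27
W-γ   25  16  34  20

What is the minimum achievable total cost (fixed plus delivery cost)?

92

Open {W-α, W-β}: assign each demand point to its cheapest open site.
  Z1→W-β 21, Z2→W-β 5, Z3→W-α 23, Z4→W-α 5
  delivery cost 54, fixed 38 → total 92.
Compare {W-β}: delivery cost 79 + fixed 19 = 98.
Compare {W-α, W-γ}: delivery cost 69 + fixed 35 = 104.
Compare {W-β, W-γ}: delivery cost 72 + fixed 35 = 107.
All other subsets cost ≥ 98. Minimum total cost: 92.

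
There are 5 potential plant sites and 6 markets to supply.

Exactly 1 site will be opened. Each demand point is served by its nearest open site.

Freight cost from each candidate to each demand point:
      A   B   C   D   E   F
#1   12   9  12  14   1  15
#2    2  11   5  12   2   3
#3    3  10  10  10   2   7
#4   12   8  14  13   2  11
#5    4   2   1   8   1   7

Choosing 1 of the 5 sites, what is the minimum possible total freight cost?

23

Open {#5}.
  A→#5 4, B→#5 2, C→#5 1, D→#5 8, E→#5 1, F→#5 7  ⇒ total 23.
Compare {#2}: total 35.
Compare {#3}: total 42.
No size-1 selection does better; minimum is 23.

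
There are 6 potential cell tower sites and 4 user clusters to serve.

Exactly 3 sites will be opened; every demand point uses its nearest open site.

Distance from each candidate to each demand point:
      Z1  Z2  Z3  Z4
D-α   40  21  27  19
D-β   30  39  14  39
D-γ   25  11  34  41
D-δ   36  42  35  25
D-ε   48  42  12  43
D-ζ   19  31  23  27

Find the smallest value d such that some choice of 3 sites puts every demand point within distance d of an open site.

21

Open {D-α, D-β, D-ζ}.
  Farthest demand point is Z2 at distance 21 (to D-α); all others are ≤ 21.
With {D-α, D-ε, D-ζ} the worst case is 21.
With {D-α, D-γ, D-ζ} the worst case is 23.
No size-3 selection achieves below 21.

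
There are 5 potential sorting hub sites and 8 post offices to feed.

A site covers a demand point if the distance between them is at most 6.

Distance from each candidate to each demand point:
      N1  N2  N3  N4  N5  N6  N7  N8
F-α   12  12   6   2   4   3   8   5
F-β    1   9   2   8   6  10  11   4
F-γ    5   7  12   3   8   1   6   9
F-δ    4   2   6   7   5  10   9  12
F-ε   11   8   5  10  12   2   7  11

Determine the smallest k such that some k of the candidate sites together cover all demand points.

Coverage sets (demand points within 6 of each site):
  F-α: {N3, N4, N5, N6, N8}
  F-β: {N1, N3, N5, N8}
  F-γ: {N1, N4, N6, N7}
  F-δ: {N1, N2, N3, N5}
  F-ε: {N3, N6}
No 2 sites suffice: every size-2 union leaves at least one demand point uncovered.
But {F-α, F-γ, F-δ} covers everything, so the minimum is 3.

3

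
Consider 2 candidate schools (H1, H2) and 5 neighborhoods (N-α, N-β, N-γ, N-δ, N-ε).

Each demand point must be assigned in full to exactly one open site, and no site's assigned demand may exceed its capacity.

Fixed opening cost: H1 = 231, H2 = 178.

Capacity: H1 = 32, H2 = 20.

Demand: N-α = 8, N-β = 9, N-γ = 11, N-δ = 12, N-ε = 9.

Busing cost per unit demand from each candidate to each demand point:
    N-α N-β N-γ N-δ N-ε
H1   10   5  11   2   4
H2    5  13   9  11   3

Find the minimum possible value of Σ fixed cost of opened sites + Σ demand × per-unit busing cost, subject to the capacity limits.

653

Open {H1, H2}; cheapest assignment that respects the capacities:
  H1 (cap 32, load 30): N-β, N-δ, N-ε — cost 9×5 + 12×2 + 9×4 = 105
  H2 (cap 20, load 19): N-α, N-γ — cost 8×5 + 11×9 = 139
  Shipping 244, fixed 409 → total 653.
  Any other capacity-feasible assignment to {H1, H2} ships for at least 244.
Total demand is 49 and no other set of sites has combined capacity ≥ 49, so {H1, H2} is the only feasible choice of open sites. Minimum: 653.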